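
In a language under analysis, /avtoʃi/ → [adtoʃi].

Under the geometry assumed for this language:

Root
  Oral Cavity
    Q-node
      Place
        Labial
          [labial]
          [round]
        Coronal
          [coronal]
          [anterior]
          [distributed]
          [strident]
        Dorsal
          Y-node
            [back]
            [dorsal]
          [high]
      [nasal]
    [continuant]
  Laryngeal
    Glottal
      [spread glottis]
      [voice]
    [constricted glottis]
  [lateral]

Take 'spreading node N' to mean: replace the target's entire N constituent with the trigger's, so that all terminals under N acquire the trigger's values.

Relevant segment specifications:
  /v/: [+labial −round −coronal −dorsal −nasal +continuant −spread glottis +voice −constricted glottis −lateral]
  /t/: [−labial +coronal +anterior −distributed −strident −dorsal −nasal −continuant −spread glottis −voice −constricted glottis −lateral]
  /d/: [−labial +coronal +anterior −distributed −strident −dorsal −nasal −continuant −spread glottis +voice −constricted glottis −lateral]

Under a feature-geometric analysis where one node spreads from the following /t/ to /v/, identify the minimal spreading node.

Oral Cavity

The alternation /v/ → [d] changes [continuant], [labial], [round], [coronal], [anterior], [distributed], [strident] and nothing else.
Tracing each changed feature up the tree, the paths first meet at Oral Cavity; any lower node misses at least one of them.
Spreading Oral Cavity from /t/ overwrites each of those terminals with /t/'s values, yielding exactly [d].
Since [voice] is preserved even though /t/ disagrees there, no node above Oral Cavity spread.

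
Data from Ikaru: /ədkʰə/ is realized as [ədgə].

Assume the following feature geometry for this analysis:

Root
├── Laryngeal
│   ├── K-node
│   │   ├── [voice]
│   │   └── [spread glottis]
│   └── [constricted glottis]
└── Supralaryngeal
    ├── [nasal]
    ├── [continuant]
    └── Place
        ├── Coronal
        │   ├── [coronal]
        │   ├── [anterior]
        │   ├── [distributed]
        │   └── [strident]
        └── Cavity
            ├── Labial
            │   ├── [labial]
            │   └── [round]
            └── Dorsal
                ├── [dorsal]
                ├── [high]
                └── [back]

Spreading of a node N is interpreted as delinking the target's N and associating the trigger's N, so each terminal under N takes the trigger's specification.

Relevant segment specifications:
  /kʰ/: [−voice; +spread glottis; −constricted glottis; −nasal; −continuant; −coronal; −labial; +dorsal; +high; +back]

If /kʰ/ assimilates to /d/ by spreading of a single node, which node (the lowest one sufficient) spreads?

Feature comparison: [voice], [spread glottis] differ between /kʰ/ and [g]; the remaining terminals match.
Tracing each changed feature up the tree, the paths first meet at K-node; any lower node misses at least one of them.
If K-node spreads, every terminal under it takes /d/'s value, producing [g] as observed.
Features on which the two segments disagree outside K-node, such as [coronal], [dorsal], are unchanged — nothing dominating them spread, and K-node is the minimal sufficient constituent.

K-node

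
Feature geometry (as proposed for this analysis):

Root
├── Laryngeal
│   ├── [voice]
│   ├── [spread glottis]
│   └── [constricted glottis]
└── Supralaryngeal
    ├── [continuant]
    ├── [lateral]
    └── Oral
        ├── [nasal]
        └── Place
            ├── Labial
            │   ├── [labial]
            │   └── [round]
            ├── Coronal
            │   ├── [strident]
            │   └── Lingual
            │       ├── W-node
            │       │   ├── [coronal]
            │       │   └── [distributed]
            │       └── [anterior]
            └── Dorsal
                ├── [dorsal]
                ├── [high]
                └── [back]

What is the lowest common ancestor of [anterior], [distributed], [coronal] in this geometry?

Lingual

[anterior] lies under Lingual (below Supralaryngeal).
[distributed]: Root > Supralaryngeal > Oral > Place > Coronal > Lingual > W-node > [distributed].
[coronal]: Root > Supralaryngeal > Oral > Place > Coronal > Lingual > W-node > [coronal].
The lowest node appearing on every path is Lingual; each proper daughter of Lingual fails to dominate at least one of the listed features.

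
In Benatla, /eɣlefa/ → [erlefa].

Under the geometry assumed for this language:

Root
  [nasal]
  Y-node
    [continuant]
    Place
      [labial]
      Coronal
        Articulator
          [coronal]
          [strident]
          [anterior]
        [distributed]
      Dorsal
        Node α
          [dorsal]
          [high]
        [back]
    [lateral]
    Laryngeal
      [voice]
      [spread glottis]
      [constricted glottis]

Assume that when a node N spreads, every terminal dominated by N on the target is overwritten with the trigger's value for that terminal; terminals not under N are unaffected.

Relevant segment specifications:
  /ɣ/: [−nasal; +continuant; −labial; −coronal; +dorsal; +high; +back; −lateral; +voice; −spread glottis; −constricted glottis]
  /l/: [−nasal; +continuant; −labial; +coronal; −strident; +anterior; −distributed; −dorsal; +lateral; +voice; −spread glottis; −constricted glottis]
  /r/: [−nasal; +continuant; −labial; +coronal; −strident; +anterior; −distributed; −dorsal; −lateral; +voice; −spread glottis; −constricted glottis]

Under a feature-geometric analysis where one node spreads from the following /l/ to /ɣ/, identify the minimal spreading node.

Comparing /ɣ/ with its surface form [r], the features that change are [coronal], [anterior], [distributed], [strident], [dorsal], [high], [back].
The smallest constituent containing every changed terminal is Place — each of its daughters lacks at least one of the affected features.
Delinking /ɣ/'s Place and associating /l/'s Place gives precisely the feature bundle of [r].
Since [lateral] is preserved even though /l/ disagrees there, no node above Place spread.

Place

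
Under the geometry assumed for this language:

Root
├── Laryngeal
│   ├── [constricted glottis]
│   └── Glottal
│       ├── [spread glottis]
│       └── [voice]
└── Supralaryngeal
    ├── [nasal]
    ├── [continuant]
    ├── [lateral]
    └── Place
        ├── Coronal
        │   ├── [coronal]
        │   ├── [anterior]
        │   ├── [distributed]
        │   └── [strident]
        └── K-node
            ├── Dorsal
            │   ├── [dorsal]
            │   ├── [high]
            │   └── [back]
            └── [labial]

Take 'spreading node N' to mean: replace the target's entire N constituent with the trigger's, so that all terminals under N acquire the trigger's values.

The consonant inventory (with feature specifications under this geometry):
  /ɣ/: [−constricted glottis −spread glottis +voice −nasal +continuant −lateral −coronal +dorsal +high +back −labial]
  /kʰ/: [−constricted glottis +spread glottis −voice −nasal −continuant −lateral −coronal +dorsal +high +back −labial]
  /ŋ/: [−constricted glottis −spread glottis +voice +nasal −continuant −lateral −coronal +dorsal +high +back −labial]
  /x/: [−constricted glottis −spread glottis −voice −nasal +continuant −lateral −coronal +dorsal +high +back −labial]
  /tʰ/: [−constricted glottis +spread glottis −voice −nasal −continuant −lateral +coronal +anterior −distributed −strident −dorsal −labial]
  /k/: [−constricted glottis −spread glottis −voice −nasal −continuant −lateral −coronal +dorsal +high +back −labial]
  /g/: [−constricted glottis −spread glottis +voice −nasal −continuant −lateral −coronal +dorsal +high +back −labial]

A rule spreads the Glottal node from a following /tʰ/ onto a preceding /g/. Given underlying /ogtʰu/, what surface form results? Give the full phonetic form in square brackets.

Terminals under Glottal in this geometry: [spread glottis], [voice].
The target acquires /tʰ/'s values for everything under Glottal — [+spread glottis], [−voice] — while keeping its own [constricted glottis], [nasal], [continuant], ….
Among the inventory, only /kʰ/ has exactly this specification, giving the surface form [okʰtʰu].

[okʰtʰu]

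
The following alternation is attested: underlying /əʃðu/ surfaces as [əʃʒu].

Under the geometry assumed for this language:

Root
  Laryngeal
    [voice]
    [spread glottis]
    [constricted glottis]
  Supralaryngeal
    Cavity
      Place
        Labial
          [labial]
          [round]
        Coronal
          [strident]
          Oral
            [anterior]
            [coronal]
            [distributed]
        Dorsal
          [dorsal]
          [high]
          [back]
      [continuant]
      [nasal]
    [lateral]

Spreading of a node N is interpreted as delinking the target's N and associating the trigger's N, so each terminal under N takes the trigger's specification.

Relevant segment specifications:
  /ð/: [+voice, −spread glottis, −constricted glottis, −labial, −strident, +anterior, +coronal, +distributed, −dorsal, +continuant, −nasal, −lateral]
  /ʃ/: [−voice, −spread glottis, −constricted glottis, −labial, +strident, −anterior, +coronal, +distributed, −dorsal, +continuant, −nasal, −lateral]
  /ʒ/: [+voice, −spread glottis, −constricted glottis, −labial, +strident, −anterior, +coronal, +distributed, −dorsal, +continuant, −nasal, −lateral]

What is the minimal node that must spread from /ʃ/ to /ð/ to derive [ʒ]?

Coronal

The alternation /ð/ → [ʒ] changes [anterior], [strident] and nothing else.
In this geometry the lowest node dominating all of them is Coronal: every daughter of Coronal dominates only a proper subset, so no lower node suffices.
If Coronal spreads, every terminal under it takes /ʃ/'s value, producing [ʒ] as observed.
[voice], a feature on which the two segments disagree outside Coronal, is unchanged — nothing dominating it spread, and Coronal is the minimal sufficient constituent.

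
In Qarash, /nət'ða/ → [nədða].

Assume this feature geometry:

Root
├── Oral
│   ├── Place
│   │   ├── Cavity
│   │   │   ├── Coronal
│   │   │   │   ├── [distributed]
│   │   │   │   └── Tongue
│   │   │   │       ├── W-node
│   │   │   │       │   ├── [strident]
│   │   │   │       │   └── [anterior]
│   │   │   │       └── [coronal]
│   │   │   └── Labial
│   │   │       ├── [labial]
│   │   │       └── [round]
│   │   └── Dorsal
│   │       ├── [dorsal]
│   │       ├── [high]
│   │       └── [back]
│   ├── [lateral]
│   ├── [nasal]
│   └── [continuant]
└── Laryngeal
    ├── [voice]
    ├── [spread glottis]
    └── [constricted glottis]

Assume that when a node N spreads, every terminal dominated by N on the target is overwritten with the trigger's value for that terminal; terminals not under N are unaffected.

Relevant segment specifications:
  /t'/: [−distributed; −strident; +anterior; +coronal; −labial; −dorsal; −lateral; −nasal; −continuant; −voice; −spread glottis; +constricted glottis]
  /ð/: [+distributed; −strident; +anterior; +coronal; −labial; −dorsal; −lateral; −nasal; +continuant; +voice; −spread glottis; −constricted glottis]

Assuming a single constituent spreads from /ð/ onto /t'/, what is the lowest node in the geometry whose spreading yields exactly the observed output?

Laryngeal

The alternation /t'/ → [d] changes [voice], [constricted glottis] and nothing else.
The smallest constituent containing every changed terminal is Laryngeal — each of its daughters lacks at least one of the affected features.
Spreading Laryngeal from /ð/ overwrites each of those terminals with /ð/'s values, yielding exactly [d].
[distributed], [continuant] — on which /ð/ differs from /t'/ — are unchanged, so Root cannot have spread; the constituent is no larger than Laryngeal.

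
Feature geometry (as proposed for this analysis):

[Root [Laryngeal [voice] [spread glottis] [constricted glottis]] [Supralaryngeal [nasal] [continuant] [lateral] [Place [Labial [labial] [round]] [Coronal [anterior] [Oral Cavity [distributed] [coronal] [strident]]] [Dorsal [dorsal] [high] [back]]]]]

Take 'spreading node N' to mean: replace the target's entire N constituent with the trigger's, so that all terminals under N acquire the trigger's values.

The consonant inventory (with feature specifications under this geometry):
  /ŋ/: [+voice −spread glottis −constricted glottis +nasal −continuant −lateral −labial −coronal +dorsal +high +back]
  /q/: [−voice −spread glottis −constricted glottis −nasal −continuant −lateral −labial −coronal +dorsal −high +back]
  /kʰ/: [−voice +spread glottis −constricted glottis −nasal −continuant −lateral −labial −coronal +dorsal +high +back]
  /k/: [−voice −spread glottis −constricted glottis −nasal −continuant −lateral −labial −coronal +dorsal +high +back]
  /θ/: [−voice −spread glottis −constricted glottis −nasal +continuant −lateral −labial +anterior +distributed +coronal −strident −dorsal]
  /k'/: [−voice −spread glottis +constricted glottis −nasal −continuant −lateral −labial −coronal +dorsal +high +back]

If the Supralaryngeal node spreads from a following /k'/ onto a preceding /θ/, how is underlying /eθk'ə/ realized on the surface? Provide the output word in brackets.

Terminals under Supralaryngeal in this geometry: [nasal], [continuant], [lateral], [labial], [round], [anterior], [distributed], [coronal], [strident], [dorsal], [high], [back].
After delinking /θ/'s Supralaryngeal and linking /k'/'s, the affected terminals become [−nasal], [−continuant], [−lateral], [−labial], [−coronal], [+dorsal], [+high], [+back]; [voice], [spread glottis], [constricted glottis] (outside Supralaryngeal) are retained from /θ/.
This feature bundle is that of [k], so /eθk'ə/ surfaces as [ekk'ə].

[ekk'ə]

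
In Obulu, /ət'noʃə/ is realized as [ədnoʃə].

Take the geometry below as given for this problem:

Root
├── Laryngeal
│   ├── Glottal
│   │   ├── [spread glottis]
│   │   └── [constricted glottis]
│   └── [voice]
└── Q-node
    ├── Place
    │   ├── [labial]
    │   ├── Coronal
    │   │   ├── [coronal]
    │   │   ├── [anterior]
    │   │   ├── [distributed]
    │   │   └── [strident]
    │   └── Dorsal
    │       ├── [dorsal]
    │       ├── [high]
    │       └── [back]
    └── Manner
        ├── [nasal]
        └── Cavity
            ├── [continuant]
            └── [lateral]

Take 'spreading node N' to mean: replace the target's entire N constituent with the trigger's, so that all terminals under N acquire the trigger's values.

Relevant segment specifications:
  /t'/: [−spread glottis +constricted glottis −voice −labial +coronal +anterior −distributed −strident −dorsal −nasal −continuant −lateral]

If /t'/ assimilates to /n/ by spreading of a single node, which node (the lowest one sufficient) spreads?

The alternation /t'/ → [d] changes [voice], [constricted glottis] and nothing else.
The smallest constituent containing every changed terminal is Laryngeal — each of its daughters lacks at least one of the affected features.
Delinking /t'/'s Laryngeal and associating /n/'s Laryngeal gives precisely the feature bundle of [d].
[nasal] — on which /n/ differs from /t'/ — is unchanged, so Root cannot have spread; the constituent is no larger than Laryngeal.

Laryngeal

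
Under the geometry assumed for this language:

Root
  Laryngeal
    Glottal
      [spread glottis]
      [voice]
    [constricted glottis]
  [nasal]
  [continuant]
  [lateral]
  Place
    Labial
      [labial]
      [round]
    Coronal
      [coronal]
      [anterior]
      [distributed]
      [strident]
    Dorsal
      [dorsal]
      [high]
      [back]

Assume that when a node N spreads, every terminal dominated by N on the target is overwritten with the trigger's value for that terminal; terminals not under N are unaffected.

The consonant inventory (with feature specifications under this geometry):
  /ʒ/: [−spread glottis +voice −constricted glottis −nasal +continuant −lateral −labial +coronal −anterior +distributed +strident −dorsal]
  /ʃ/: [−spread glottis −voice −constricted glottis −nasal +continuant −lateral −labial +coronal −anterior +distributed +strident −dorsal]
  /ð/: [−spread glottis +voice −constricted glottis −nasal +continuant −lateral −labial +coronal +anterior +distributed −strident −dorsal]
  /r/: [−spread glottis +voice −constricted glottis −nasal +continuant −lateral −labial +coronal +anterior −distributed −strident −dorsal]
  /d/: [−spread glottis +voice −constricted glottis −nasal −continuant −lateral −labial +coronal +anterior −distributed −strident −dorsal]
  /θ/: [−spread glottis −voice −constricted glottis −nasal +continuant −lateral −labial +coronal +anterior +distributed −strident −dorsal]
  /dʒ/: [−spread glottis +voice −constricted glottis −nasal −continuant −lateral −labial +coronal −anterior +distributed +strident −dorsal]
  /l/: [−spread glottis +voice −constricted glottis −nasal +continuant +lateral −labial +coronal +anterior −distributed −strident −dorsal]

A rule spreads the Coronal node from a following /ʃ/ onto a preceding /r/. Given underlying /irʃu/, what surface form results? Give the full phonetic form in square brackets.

The Coronal node dominates the terminals [coronal], [anterior], [distributed], [strident].
Spreading Coronal from /ʃ/ onto /r/ replaces those values with /ʃ/'s: [+coronal], [−anterior], [+distributed], [+strident]. Features outside Coronal ([spread glottis], [voice], [constricted glottis], …) stay as in /r/.
Among the inventory, only /ʒ/ has exactly this specification, giving the surface form [iʒʃu].

[iʒʃu]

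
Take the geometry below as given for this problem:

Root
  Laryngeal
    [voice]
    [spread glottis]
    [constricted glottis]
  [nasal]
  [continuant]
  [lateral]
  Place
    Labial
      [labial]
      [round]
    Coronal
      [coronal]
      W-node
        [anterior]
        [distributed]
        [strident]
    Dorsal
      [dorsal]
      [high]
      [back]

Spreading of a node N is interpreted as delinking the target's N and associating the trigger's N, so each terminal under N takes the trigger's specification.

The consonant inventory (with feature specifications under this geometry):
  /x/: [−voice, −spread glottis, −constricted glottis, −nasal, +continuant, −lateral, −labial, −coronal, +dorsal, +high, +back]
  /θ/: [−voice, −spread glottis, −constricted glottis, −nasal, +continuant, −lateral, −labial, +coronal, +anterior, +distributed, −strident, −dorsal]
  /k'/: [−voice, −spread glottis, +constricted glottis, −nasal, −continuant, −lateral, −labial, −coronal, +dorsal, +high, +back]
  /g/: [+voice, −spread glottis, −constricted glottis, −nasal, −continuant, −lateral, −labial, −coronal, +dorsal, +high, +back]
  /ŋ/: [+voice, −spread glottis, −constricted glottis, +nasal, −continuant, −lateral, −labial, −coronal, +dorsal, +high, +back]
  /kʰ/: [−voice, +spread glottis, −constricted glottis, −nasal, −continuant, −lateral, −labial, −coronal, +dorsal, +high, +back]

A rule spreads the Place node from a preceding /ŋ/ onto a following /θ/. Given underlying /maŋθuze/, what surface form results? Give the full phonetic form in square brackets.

The Place node dominates the terminals [labial], [round], [coronal], [anterior], [distributed], [strident], [dorsal], [high], [back].
Spreading Place from /ŋ/ onto /θ/ replaces those values with /ŋ/'s: [−labial], [−coronal], [+dorsal], [+high], [+back]. Features outside Place ([voice], [spread glottis], [constricted glottis], …) stay as in /θ/.
This feature bundle is that of [x], so /maŋθuze/ surfaces as [maŋxuze].

[maŋxuze]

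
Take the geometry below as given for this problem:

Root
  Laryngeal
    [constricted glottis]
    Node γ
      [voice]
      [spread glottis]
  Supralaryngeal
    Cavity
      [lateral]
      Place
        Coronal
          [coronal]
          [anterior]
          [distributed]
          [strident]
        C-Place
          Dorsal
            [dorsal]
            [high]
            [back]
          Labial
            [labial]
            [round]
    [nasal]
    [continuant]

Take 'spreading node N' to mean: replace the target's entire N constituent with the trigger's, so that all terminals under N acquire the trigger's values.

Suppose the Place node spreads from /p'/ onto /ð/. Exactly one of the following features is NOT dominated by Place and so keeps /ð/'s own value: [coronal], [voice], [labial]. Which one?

[voice]

Under this geometry, Place contains [coronal], [anterior], [distributed], [strident], [dorsal], [high], [back], [labial], [round].
[labial], [coronal] all lie under Place, so they are overwritten when Place spreads.
But [voice] is a dependent of Node γ, outside Place; it is therefore untouched by the spreading.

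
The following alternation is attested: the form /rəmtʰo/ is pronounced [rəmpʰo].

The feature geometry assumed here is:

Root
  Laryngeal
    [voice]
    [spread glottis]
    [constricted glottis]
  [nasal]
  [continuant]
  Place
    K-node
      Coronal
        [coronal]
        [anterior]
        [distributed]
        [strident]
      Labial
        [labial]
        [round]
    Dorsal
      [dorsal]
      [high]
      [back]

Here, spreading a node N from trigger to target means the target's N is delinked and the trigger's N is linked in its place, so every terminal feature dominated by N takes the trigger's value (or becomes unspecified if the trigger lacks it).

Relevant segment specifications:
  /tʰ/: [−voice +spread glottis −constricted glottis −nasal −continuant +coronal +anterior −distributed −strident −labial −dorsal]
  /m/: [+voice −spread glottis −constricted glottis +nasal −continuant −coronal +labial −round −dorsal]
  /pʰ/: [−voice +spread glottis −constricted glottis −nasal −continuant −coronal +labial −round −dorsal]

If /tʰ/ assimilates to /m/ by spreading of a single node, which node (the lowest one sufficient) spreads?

Comparing /tʰ/ with its surface form [pʰ], the features that change are [labial], [round], [coronal], [anterior], [distributed], [strident].
The smallest constituent containing every changed terminal is K-node — each of its daughters lacks at least one of the affected features.
Spreading K-node from /m/ overwrites each of those terminals with /m/'s values, yielding exactly [pʰ].
Features on which the two segments disagree outside K-node, such as [spread glottis], [nasal], are unchanged — nothing dominating them spread, and K-node is the minimal sufficient constituent.

K-node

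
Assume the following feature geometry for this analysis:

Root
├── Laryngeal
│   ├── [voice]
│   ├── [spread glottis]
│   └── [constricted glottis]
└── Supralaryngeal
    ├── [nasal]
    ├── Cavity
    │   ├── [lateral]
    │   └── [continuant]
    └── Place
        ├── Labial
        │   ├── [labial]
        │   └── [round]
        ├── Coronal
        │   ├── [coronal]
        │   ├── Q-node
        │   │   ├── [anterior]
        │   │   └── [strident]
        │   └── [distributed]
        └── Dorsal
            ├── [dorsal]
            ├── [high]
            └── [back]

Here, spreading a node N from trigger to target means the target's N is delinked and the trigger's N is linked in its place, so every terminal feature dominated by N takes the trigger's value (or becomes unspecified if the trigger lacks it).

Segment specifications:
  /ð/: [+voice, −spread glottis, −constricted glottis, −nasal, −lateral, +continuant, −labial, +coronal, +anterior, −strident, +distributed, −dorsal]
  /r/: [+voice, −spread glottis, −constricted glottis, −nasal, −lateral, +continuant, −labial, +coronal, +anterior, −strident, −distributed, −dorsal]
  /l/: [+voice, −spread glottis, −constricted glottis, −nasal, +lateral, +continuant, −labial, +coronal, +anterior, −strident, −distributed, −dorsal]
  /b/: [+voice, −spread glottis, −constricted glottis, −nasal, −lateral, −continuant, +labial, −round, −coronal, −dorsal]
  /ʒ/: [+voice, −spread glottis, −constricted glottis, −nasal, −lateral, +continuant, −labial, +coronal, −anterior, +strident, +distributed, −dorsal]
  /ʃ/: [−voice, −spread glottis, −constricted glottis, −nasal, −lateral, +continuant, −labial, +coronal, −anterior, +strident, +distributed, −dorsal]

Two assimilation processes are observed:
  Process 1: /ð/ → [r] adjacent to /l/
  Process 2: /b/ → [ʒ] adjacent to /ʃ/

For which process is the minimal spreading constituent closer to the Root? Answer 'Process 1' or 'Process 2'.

Process 2

In Process 1, [distributed] changes, so the minimal spreading node is [distributed] at depth 4.
Process 2 alters [continuant], [labial], [round], [coronal], [anterior], [distributed], [strident]; the lowest common ancestor is Supralaryngeal (depth 1 from Root).
Depth 1 < depth 4; Process 2 involves the structurally higher constituent Supralaryngeal.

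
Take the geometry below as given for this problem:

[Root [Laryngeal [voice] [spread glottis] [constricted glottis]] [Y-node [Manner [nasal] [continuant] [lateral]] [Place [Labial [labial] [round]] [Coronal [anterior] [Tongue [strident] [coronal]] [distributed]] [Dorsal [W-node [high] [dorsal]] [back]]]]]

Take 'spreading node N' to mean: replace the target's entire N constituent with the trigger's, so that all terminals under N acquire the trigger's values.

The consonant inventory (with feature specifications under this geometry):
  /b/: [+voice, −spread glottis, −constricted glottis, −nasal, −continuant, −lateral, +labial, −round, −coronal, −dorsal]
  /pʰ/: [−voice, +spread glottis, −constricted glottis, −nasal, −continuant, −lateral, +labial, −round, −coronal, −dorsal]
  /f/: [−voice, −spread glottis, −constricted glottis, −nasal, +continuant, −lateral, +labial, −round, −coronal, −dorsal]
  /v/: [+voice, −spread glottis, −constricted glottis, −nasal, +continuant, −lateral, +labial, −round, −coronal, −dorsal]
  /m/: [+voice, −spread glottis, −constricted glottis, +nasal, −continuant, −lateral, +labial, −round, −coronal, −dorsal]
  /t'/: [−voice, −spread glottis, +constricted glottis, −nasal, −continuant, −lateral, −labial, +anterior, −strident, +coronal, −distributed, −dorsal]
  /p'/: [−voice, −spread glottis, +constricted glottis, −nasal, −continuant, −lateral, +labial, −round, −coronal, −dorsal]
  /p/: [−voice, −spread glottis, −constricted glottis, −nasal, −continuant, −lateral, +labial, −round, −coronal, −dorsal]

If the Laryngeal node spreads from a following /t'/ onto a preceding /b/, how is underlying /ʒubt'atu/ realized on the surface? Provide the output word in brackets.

Laryngeal immediately or transitively dominates [voice], [spread glottis], [constricted glottis].
The target acquires /t'/'s values for everything under Laryngeal — [−voice], [−spread glottis], [+constricted glottis] — while keeping its own [nasal], [continuant], [lateral], ….
Among the inventory, only /p'/ has exactly this specification, giving the surface form [ʒup't'atu].

[ʒup't'atu]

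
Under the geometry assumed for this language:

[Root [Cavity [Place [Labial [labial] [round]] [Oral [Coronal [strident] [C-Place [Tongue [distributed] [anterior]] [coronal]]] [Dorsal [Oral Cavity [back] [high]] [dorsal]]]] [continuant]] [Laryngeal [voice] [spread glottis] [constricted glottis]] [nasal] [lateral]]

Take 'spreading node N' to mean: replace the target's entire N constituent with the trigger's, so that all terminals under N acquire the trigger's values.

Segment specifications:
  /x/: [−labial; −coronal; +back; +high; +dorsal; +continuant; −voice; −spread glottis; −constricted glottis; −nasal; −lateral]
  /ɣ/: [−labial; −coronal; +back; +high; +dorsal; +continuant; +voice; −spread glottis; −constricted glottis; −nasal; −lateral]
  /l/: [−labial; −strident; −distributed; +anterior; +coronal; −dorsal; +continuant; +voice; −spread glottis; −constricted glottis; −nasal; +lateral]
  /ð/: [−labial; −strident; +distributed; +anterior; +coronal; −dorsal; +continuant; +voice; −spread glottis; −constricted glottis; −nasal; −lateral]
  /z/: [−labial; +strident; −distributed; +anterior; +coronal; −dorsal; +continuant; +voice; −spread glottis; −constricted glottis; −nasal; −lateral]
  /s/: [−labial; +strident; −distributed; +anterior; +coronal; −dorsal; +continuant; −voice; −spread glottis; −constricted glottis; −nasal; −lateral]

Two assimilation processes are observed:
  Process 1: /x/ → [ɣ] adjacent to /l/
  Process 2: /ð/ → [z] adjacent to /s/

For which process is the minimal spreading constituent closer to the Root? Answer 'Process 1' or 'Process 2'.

In Process 1, [voice] changes, so the minimal spreading node is [voice] at depth 2.
In Process 2, [distributed], [strident] change, so the minimal spreading node is Coronal at depth 4.
Depth 2 < depth 4; Process 1 involves the structurally higher constituent [voice].

Process 1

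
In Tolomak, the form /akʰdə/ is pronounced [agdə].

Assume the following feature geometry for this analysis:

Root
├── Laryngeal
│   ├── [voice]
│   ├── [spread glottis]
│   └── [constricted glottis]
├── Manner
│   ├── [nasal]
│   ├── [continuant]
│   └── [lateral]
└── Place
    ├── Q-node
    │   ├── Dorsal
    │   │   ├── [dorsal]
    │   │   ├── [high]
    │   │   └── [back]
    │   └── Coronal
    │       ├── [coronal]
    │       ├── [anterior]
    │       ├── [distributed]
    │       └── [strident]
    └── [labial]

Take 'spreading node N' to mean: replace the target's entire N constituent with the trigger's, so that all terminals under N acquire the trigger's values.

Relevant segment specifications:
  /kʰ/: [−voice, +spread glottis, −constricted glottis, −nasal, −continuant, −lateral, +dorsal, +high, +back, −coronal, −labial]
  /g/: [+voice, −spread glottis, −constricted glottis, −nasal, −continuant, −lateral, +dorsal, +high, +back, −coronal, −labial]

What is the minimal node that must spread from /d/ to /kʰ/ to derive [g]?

Laryngeal

/kʰ/ and [g] differ in [voice], [spread glottis]; every other specified feature is identical.
The smallest constituent containing every changed terminal is Laryngeal — each of its daughters lacks at least one of the affected features.
Delinking /kʰ/'s Laryngeal and associating /d/'s Laryngeal gives precisely the feature bundle of [g].
[dorsal], [coronal] — on which /d/ differs from /kʰ/ — are unchanged, so Root cannot have spread; the constituent is no larger than Laryngeal.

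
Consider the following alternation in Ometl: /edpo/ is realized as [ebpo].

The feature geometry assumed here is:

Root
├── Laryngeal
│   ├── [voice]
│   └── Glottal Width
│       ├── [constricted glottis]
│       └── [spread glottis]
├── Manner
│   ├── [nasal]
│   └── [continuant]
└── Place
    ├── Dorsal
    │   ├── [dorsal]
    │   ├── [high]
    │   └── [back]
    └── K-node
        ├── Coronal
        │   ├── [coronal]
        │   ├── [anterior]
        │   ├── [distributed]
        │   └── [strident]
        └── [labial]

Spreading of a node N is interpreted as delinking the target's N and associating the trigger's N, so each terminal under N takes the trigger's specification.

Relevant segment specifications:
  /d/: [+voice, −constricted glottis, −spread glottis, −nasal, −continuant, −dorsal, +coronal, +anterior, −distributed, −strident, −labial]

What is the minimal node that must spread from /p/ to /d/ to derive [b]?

Comparing /d/ with its surface form [b], the features that change are [labial], [coronal], [anterior], [distributed], [strident].
These terminals are all dominated by K-node, and no proper subconstituent of K-node covers them all; K-node is their lowest common ancestor.
Delinking /d/'s K-node and associating /p/'s K-node gives precisely the feature bundle of [b].
[voice], a feature on which the two segments disagree outside K-node, is unchanged — nothing dominating it spread, and K-node is the minimal sufficient constituent.

K-node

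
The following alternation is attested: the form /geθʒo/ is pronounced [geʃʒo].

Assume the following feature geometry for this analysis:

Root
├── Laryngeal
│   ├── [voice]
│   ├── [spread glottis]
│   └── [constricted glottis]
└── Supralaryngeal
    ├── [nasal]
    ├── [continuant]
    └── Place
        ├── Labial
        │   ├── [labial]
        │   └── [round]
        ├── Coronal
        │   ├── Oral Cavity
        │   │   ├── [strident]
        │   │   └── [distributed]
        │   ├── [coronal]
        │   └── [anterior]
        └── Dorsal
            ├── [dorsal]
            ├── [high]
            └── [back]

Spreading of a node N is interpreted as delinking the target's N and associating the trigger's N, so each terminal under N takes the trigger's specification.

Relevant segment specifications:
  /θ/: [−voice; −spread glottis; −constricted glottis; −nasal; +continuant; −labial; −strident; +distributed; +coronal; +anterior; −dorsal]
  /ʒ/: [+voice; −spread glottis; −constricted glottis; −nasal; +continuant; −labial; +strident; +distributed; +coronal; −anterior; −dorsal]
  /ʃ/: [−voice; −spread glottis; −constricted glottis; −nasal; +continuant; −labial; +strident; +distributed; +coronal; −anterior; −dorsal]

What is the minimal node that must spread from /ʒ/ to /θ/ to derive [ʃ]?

Coronal

/θ/ and [ʃ] differ in [anterior], [strident]; every other specified feature is identical.
These terminals are all dominated by Coronal, and no proper subconstituent of Coronal covers them all; Coronal is their lowest common ancestor.
Delinking /θ/'s Coronal and associating /ʒ/'s Coronal gives precisely the feature bundle of [ʃ].
[voice] stays as in /θ/ although /ʒ/ differs there, so no node dominating it spread; among the remaining candidates Coronal is the lowest that derives the output.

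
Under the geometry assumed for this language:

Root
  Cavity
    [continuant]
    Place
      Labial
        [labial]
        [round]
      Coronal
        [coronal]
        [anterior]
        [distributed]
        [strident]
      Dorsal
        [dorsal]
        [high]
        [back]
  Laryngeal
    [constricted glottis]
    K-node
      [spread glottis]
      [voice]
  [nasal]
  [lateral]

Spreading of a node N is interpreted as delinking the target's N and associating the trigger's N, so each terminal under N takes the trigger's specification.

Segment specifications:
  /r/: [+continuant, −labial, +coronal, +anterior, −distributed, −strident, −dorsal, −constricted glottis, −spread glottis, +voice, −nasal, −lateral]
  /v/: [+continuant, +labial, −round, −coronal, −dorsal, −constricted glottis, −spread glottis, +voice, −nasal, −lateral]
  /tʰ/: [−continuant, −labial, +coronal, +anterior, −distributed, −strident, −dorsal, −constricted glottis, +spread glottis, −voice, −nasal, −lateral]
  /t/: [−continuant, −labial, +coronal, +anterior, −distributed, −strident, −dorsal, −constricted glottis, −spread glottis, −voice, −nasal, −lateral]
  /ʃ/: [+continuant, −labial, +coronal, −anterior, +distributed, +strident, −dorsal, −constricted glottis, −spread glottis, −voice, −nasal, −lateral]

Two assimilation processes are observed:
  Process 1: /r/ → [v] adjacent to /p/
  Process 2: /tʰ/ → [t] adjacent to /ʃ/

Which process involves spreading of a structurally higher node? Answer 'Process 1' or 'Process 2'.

Process 1: the features that change are [labial], [round], [coronal], [anterior], [distributed], [strident]; the minimal node is Place (depth 2).
Process 2 alters [spread glottis]; the lowest dominating node is [spread glottis] (depth 3 from Root).
Place (depth 2) sits above [spread glottis] (depth 3), making Process 1 the one with the higher spreading node.

Process 1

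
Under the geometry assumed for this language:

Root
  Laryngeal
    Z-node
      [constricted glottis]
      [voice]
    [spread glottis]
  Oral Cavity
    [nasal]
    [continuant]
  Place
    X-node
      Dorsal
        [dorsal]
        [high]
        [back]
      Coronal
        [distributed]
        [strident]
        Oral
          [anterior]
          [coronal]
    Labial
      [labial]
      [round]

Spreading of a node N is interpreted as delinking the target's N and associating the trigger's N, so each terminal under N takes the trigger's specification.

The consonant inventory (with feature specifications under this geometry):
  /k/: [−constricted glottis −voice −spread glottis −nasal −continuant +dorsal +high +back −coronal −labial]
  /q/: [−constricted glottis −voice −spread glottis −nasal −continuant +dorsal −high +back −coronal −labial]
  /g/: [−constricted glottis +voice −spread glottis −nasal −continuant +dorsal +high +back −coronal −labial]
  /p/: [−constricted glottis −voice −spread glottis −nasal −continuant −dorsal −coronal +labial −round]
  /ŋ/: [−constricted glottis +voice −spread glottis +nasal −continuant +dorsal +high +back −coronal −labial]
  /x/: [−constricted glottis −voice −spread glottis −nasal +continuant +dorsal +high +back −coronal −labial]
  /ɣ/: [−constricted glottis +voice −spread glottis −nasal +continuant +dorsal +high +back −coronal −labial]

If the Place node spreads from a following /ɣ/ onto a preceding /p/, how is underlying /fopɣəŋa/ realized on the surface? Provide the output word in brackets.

[fokɣəŋa]

The Place node dominates the terminals [dorsal], [high], [back], [distributed], [strident], [anterior], [coronal], [labial], [round].
Spreading Place from /ɣ/ onto /p/ replaces those values with /ɣ/'s: [+dorsal], [+high], [+back], [−coronal], [−labial]. Features outside Place ([constricted glottis], [voice], [spread glottis], …) stay as in /p/.
Among the inventory, only /k/ has exactly this specification, giving the surface form [fokɣəŋa].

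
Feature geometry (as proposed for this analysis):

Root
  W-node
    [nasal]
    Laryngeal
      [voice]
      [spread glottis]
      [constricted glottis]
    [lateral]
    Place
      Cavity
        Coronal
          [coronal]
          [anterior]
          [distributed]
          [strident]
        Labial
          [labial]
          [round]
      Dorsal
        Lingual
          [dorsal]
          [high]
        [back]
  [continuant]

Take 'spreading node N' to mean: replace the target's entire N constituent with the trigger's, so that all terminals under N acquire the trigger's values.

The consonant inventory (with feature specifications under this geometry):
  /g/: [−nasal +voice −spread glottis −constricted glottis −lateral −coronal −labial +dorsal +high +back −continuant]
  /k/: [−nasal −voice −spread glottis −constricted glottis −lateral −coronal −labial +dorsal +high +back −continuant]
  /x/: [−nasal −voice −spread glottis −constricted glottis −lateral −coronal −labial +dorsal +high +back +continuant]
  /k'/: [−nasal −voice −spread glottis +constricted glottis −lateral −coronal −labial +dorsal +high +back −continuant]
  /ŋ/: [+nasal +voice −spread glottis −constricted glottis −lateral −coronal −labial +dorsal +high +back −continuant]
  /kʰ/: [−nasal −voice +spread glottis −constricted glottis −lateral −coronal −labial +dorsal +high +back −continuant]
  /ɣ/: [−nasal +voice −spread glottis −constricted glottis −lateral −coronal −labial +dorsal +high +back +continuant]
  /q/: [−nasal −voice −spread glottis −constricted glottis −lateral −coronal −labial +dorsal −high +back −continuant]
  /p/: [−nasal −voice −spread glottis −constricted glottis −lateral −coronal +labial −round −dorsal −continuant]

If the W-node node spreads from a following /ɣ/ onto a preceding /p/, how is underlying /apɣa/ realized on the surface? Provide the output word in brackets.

[agɣa]

The W-node node dominates the terminals [nasal], [voice], [spread glottis], [constricted glottis], [lateral], [coronal], [anterior], [distributed], [strident], [labial], [round], [dorsal], [high], [back].
The target acquires /ɣ/'s values for everything under W-node — [−nasal], [+voice], [−spread glottis], [−constricted glottis], [−lateral], [−coronal], [−labial], [+dorsal], [+high], [+back] — while keeping its own [continuant].
Among the inventory, only /g/ has exactly this specification, giving the surface form [agɣa].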